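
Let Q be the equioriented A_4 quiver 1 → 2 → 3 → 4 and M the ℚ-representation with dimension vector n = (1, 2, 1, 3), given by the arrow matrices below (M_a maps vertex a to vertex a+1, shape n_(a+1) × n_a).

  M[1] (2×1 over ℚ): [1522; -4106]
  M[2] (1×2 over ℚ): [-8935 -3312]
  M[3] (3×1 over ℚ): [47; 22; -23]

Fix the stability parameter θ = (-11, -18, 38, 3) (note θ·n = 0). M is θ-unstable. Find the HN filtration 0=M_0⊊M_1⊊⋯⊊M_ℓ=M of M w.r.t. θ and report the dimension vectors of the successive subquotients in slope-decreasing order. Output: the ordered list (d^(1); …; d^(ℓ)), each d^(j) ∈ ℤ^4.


Via rank(M_{q-1}∘⋯∘M_p): M ≅ I[1,4], I[2,2], I[4,4]^2.
μ_θ-semistable layers: μ^(1)=41/2; μ^(2)=3; μ^(3)=-29/2; μ^(4)=-18

((0, 0, 1, 1); (0, 0, 0, 2); (1, 1, 0, 0); (0, 1, 0, 0))


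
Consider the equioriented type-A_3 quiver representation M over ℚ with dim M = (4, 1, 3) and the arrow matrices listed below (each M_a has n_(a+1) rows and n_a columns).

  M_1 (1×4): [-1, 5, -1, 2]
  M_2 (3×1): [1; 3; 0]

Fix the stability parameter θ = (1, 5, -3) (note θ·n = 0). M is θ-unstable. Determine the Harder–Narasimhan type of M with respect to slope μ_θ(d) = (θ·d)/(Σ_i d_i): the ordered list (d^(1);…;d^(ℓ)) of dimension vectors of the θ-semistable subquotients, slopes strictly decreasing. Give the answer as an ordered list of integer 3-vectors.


Barcode: M ≅ I[1,1]^3, I[1,3], I[3,3]^2. HN layers by μ_θ (2 steps, strictly decreasing):
  μ^(1)=1; μ^(2)=-3

((4, 1, 1); (0, 0, 2))


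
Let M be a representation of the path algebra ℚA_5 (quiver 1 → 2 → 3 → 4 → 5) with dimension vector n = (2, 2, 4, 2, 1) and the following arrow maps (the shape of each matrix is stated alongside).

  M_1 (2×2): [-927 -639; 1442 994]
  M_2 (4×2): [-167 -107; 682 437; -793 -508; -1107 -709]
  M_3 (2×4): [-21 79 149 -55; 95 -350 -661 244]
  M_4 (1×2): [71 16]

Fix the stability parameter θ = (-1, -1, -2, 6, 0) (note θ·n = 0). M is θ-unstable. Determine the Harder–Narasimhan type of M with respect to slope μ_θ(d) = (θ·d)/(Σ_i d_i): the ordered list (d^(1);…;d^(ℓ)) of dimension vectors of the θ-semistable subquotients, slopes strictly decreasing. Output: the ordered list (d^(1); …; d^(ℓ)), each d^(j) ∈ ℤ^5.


Barcode: M ≅ I[1,1], I[1,5], I[2,4], I[3,3]^2. HN layers by μ_θ (6 steps, strictly decreasing):
  μ^(1)=6; μ^(2)=3; μ^(3)=-1; μ^(4)=-4/3; μ^(5)=-3/2; μ^(6)=-2

((0, 0, 0, 1, 0); (0, 0, 0, 1, 1); (1, 0, 0, 0, 0); (1, 1, 1, 0, 0); (0, 1, 1, 0, 0); (0, 0, 2, 0, 0))


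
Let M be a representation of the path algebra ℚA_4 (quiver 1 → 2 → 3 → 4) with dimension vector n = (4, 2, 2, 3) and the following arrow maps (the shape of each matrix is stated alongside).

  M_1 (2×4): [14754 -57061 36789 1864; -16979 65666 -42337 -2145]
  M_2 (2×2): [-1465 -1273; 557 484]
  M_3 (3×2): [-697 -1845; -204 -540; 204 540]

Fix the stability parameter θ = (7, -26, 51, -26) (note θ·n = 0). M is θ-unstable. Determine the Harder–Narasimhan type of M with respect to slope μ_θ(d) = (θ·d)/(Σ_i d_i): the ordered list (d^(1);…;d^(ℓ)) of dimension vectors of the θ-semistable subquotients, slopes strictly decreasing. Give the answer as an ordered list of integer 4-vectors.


Barcode: M ≅ I[1,1]^2, I[1,3], I[1,4], I[4,4]^2. HN layers by μ_θ (5 steps, strictly decreasing):
  μ^(1)=51; μ^(2)=25/2; μ^(3)=7; μ^(4)=-19/2; μ^(5)=-26

((0, 0, 1, 0); (0, 0, 1, 1); (2, 0, 0, 0); (2, 2, 0, 0); (0, 0, 0, 2))


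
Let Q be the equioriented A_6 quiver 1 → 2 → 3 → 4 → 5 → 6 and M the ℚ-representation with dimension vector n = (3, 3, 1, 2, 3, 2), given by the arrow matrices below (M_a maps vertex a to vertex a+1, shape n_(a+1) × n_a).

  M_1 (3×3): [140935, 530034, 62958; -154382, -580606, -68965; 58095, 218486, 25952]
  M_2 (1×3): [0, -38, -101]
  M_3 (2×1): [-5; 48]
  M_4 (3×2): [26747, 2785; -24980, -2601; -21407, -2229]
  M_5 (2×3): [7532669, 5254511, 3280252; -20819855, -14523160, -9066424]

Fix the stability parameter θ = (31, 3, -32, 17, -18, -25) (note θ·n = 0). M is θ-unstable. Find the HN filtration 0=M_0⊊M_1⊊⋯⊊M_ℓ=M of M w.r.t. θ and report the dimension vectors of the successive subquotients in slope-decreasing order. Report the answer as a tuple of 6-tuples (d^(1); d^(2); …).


Barcode: M ≅ I[1,1], I[1,2], I[1,6], I[2,2], I[4,6], I[5,5]. HN layers by μ_θ (6 steps, strictly decreasing):
  μ^(1)=31; μ^(2)=17; μ^(3)=3; μ^(4)=-4; μ^(5)=-26/3; μ^(6)=-18

((1, 0, 0, 0, 0, 0); (1, 1, 0, 0, 0, 0); (0, 1, 0, 0, 0, 0); (1, 1, 1, 1, 1, 1); (0, 0, 0, 1, 1, 1); (0, 0, 0, 0, 1, 0))


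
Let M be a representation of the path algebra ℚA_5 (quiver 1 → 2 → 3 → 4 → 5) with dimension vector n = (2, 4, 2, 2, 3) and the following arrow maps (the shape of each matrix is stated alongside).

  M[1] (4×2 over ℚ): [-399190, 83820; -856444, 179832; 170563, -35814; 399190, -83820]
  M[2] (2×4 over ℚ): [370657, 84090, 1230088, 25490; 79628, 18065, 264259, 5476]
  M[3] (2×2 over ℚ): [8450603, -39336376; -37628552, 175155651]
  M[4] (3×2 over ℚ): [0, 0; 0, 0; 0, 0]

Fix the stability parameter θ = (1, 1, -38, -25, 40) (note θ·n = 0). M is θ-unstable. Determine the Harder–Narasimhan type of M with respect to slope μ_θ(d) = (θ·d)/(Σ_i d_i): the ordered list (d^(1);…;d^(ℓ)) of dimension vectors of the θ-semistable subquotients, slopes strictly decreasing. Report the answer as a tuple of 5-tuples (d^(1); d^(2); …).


Via rank(M_{q-1}∘⋯∘M_p): M ≅ I[1,1], I[1,4], I[2,2]^2, I[2,4], I[5,5]^3.
μ_θ-semistable layers: μ^(1)=40; μ^(2)=1; μ^(3)=-61/4; μ^(4)=-62/3

((0, 0, 0, 0, 3); (1, 2, 0, 0, 0); (1, 1, 1, 1, 0); (0, 1, 1, 1, 0))


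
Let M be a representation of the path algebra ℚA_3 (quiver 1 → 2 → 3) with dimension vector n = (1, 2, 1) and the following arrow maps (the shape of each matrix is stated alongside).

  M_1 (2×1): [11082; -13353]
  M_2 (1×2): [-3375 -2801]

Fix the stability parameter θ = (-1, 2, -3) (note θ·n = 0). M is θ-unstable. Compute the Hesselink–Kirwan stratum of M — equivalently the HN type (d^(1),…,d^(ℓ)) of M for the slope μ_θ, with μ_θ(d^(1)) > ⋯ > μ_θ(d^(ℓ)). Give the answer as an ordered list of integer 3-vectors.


Interval decomposition of M: I[1,3], I[2,2].
HN type (ℓ=3): μ^(1)=2; μ^(2)=-1/2; μ^(3)=-1

((0, 1, 0); (0, 1, 1); (1, 0, 0))


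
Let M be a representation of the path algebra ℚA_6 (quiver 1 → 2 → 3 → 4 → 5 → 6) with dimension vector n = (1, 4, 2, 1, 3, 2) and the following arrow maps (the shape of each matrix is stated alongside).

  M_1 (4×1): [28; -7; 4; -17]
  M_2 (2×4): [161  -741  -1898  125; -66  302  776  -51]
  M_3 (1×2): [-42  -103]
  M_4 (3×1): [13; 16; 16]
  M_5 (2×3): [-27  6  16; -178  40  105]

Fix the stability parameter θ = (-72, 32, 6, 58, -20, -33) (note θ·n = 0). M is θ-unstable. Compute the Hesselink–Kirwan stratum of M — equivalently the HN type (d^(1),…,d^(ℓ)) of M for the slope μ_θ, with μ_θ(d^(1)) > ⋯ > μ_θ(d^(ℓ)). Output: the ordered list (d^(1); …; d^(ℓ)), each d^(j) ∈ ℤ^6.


Interval decomposition of M: I[1,6], I[2,2]^2, I[2,3], I[5,5], I[5,6].
HN type (ℓ=6): μ^(1)=32; μ^(2)=19; μ^(3)=43/5; μ^(4)=-20; μ^(5)=-53/2; μ^(6)=-72

((0, 2, 0, 0, 0, 0); (0, 1, 1, 0, 0, 0); (0, 1, 1, 1, 1, 1); (0, 0, 0, 0, 1, 0); (0, 0, 0, 0, 1, 1); (1, 0, 0, 0, 0, 0))


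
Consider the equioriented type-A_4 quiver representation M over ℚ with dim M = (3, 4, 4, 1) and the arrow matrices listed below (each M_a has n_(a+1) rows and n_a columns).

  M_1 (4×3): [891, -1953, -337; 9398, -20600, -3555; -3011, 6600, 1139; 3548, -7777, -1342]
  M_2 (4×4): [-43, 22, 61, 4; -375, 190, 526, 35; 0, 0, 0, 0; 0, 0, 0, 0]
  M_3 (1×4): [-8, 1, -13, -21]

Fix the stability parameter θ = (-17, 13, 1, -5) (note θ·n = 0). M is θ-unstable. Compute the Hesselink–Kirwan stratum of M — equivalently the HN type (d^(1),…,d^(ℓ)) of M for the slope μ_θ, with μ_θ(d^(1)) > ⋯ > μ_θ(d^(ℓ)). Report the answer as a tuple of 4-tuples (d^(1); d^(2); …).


Barcode: M ≅ I[1,2], I[1,3], I[1,4], I[2,2], I[3,3]^2. HN layers by μ_θ (5 steps, strictly decreasing):
  μ^(1)=13; μ^(2)=7; μ^(3)=3; μ^(4)=1; μ^(5)=-17

((0, 2, 0, 0); (0, 1, 1, 0); (0, 1, 1, 1); (0, 0, 2, 0); (3, 0, 0, 0))


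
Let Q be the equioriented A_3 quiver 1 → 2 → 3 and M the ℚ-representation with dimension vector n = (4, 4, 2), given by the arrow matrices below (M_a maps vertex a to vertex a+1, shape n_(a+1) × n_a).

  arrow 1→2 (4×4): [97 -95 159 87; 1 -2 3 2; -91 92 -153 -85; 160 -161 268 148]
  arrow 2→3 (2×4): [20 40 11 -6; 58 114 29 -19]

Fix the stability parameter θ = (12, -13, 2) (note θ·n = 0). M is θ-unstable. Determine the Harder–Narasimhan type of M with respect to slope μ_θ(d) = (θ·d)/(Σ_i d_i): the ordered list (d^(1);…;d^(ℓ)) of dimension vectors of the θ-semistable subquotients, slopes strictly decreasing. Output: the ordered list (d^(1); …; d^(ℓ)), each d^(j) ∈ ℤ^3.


Interval decomposition of M: I[1,1], I[1,2], I[1,3]^2, I[2,2].
HN type (ℓ=4): μ^(1)=12; μ^(2)=2; μ^(3)=-1/2; μ^(4)=-13

((1, 0, 0); (0, 0, 2); (3, 3, 0); (0, 1, 0))


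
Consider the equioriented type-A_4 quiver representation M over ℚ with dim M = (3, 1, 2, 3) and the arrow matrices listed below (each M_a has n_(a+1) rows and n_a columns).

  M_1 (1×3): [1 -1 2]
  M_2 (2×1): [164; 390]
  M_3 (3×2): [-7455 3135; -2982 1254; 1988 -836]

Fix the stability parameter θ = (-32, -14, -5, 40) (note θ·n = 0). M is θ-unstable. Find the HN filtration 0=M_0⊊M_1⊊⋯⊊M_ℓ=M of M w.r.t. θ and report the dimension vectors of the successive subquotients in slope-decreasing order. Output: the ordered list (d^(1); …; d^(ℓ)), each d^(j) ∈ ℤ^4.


Via rank(M_{q-1}∘⋯∘M_p): M ≅ I[1,1]^2, I[1,4], I[3,3], I[4,4]^2.
μ_θ-semistable layers: μ^(1)=40; μ^(2)=-5; μ^(3)=-14; μ^(4)=-32

((0, 0, 0, 3); (0, 0, 2, 0); (0, 1, 0, 0); (3, 0, 0, 0))


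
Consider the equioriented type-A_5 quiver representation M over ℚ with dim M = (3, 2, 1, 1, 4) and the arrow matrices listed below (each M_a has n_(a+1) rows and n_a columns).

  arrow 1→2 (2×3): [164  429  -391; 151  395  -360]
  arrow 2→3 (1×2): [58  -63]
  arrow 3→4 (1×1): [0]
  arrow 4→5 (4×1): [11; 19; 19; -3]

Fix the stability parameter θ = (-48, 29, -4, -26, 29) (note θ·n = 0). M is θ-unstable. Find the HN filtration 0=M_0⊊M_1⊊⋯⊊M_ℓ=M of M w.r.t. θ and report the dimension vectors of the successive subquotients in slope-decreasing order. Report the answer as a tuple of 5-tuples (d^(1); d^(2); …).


Interval decomposition of M: I[1,1], I[1,2], I[1,3], I[4,5], I[5,5]^3.
HN type (ℓ=4): μ^(1)=29; μ^(2)=25/2; μ^(3)=-26; μ^(4)=-48

((0, 1, 0, 0, 4); (0, 1, 1, 0, 0); (0, 0, 0, 1, 0); (3, 0, 0, 0, 0))


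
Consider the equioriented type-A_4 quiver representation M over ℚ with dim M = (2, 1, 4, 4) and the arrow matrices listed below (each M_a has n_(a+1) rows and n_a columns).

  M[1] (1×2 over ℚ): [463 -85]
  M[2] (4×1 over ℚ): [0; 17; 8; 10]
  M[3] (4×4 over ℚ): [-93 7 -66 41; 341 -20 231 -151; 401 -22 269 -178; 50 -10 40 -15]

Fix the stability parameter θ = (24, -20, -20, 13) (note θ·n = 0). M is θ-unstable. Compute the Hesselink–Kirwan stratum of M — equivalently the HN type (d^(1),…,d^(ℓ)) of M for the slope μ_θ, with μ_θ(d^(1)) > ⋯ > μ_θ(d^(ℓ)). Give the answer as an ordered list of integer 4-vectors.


Interval decomposition of M: I[1,1], I[1,4], I[3,3], I[3,4]^2, I[4,4].
HN type (ℓ=4): μ^(1)=24; μ^(2)=13; μ^(3)=-16/3; μ^(4)=-20

((1, 0, 0, 0); (0, 0, 0, 4); (1, 1, 1, 0); (0, 0, 3, 0))


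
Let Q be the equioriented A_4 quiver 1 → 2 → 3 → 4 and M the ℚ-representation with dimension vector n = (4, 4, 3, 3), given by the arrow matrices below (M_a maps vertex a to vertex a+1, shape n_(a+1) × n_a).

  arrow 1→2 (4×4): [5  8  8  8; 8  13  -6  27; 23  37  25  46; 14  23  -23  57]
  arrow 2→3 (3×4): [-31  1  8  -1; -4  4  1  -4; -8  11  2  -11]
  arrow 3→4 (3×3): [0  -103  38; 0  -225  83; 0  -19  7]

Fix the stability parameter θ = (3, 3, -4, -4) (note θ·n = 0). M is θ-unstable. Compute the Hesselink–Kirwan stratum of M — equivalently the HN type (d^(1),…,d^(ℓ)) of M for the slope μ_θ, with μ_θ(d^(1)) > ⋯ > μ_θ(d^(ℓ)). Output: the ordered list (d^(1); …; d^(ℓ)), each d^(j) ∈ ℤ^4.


Barcode: M ≅ I[1,2], I[1,3], I[1,4]^2, I[4,4]. HN layers by μ_θ (4 steps, strictly decreasing):
  μ^(1)=3; μ^(2)=2/3; μ^(3)=-1/2; μ^(4)=-4

((1, 1, 0, 0); (1, 1, 1, 0); (2, 2, 2, 2); (0, 0, 0, 1))


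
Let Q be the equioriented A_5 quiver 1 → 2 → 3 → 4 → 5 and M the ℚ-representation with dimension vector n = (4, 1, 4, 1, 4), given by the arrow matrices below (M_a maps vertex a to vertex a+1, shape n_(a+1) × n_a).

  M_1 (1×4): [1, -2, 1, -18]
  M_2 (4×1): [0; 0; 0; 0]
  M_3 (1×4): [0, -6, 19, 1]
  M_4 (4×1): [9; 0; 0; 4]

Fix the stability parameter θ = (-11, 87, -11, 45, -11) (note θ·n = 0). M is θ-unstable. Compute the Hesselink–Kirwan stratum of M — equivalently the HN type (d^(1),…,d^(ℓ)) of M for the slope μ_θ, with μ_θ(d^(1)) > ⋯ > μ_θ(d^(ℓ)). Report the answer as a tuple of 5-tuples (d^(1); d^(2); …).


Via rank(M_{q-1}∘⋯∘M_p): M ≅ I[1,1]^3, I[1,2], I[3,3]^3, I[3,5], I[5,5]^3.
μ_θ-semistable layers: μ^(1)=87; μ^(2)=17; μ^(3)=-11

((0, 1, 0, 0, 0); (0, 0, 0, 1, 1); (4, 0, 4, 0, 3))


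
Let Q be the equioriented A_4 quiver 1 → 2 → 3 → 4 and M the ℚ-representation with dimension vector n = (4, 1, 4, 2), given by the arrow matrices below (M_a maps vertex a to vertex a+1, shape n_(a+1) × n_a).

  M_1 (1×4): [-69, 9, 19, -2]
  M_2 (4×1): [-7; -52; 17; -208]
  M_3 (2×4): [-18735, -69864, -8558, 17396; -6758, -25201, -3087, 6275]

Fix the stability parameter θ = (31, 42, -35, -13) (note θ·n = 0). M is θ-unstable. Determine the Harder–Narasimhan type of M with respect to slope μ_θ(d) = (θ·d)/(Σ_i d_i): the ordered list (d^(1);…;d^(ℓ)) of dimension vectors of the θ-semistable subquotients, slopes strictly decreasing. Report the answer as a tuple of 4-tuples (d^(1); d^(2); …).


Barcode: M ≅ I[1,1]^3, I[1,4], I[3,3]^2, I[3,4]. HN layers by μ_θ (4 steps, strictly decreasing):
  μ^(1)=31; μ^(2)=25/4; μ^(3)=-13; μ^(4)=-35

((3, 0, 0, 0); (1, 1, 1, 1); (0, 0, 0, 1); (0, 0, 3, 0))


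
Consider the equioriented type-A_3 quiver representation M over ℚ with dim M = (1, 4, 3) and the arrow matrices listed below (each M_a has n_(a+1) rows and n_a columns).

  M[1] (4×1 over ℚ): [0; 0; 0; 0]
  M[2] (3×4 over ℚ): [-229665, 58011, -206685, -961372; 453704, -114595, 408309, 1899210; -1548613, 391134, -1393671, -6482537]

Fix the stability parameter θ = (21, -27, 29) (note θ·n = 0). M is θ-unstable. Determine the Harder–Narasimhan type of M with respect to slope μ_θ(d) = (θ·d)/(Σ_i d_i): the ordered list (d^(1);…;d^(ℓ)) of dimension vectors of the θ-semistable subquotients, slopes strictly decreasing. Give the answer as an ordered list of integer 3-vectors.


Interval decomposition of M: I[1,1], I[2,2], I[2,3]^3.
HN type (ℓ=3): μ^(1)=29; μ^(2)=21; μ^(3)=-27

((0, 0, 3); (1, 0, 0); (0, 4, 0))


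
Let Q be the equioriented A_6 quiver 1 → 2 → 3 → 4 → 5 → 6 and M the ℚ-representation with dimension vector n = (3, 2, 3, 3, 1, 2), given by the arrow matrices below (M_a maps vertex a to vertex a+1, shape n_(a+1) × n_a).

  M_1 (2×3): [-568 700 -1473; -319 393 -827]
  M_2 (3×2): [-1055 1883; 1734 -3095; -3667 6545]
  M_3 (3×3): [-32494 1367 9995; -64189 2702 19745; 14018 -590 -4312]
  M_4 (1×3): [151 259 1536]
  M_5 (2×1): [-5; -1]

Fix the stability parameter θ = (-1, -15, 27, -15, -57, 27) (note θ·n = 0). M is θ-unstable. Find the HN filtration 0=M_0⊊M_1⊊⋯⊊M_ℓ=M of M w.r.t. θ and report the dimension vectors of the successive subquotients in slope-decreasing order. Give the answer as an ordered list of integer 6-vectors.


Via rank(M_{q-1}∘⋯∘M_p): M ≅ I[1,1], I[1,3], I[1,6], I[3,4], I[4,4], I[6,6].
μ_θ-semistable layers: μ^(1)=27; μ^(2)=6; μ^(3)=-1; μ^(4)=-8; μ^(5)=-61/5; μ^(6)=-15

((0, 0, 1, 0, 0, 2); (0, 0, 1, 1, 0, 0); (1, 0, 0, 0, 0, 0); (1, 1, 0, 0, 0, 0); (1, 1, 1, 1, 1, 0); (0, 0, 0, 1, 0, 0))


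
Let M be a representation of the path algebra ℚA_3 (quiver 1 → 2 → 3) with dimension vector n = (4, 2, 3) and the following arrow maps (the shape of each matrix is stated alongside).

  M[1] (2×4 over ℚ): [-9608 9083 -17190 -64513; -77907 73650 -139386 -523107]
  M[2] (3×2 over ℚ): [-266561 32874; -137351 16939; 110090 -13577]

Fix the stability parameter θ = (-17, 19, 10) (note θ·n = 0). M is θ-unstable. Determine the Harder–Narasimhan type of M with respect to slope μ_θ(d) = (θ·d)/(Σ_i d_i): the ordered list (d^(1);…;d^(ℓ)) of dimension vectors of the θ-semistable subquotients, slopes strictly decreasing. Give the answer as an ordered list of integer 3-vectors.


Interval decomposition of M: I[1,1]^2, I[1,3]^2, I[3,3].
HN type (ℓ=3): μ^(1)=29/2; μ^(2)=10; μ^(3)=-17

((0, 2, 2); (0, 0, 1); (4, 0, 0))


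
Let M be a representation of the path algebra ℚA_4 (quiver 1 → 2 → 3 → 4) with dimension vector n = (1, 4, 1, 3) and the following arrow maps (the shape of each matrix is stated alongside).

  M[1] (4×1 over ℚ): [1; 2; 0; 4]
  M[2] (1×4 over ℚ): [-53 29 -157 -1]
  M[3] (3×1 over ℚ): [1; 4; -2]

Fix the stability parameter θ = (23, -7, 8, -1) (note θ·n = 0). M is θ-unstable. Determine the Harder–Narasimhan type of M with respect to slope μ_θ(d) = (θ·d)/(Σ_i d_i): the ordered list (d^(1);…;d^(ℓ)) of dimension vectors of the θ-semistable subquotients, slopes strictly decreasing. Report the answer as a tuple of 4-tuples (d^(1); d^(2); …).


Barcode: M ≅ I[1,4], I[2,2]^3, I[4,4]^2. HN layers by μ_θ (3 steps, strictly decreasing):
  μ^(1)=23/4; μ^(2)=-1; μ^(3)=-7

((1, 1, 1, 1); (0, 0, 0, 2); (0, 3, 0, 0))


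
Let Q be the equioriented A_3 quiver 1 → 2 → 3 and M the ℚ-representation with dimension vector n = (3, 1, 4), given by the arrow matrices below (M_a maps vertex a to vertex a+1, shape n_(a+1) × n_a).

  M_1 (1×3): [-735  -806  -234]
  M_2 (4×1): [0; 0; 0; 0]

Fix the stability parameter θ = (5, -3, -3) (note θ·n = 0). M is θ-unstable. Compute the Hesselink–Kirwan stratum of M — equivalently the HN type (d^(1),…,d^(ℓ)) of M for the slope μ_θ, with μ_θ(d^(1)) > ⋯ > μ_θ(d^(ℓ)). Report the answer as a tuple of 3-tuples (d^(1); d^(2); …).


Barcode: M ≅ I[1,1]^2, I[1,2], I[3,3]^4. HN layers by μ_θ (3 steps, strictly decreasing):
  μ^(1)=5; μ^(2)=1; μ^(3)=-3

((2, 0, 0); (1, 1, 0); (0, 0, 4))


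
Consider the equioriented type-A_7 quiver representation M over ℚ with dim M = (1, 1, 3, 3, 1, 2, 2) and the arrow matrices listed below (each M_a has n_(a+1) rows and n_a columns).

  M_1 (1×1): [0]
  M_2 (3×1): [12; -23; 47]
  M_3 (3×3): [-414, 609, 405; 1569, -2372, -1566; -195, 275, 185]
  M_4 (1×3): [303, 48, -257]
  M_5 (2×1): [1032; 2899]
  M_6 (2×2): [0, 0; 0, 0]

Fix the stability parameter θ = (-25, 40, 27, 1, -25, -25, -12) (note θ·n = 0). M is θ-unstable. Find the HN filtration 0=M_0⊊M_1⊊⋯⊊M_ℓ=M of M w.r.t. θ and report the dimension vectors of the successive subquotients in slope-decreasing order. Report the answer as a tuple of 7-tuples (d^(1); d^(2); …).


Barcode: M ≅ I[1,1], I[2,6], I[3,3], I[3,4], I[4,4], I[6,6], I[7,7]^2. HN layers by μ_θ (6 steps, strictly decreasing):
  μ^(1)=27; μ^(2)=14; μ^(3)=18/5; μ^(4)=1; μ^(5)=-12; μ^(6)=-25

((0, 0, 1, 0, 0, 0, 0); (0, 0, 1, 1, 0, 0, 0); (0, 1, 1, 1, 1, 1, 0); (0, 0, 0, 1, 0, 0, 0); (0, 0, 0, 0, 0, 0, 2); (1, 0, 0, 0, 0, 1, 0))


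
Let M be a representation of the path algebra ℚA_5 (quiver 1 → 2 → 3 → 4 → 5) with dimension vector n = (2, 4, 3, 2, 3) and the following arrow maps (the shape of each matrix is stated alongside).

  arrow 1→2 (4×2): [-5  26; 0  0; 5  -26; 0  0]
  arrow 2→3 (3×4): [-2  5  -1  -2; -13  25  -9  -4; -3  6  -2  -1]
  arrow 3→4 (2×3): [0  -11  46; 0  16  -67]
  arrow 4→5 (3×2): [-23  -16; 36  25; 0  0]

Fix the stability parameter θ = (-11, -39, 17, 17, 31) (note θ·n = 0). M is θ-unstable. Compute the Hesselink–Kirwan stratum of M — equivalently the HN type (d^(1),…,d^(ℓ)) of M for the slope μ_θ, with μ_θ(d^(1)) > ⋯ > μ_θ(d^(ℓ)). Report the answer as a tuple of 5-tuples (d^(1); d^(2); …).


Barcode: M ≅ I[1,1], I[1,5], I[2,2], I[2,3], I[2,5], I[5,5]. HN layers by μ_θ (5 steps, strictly decreasing):
  μ^(1)=31; μ^(2)=17; μ^(3)=-11; μ^(4)=-25; μ^(5)=-39

((0, 0, 0, 0, 3); (0, 0, 3, 2, 0); (1, 0, 0, 0, 0); (1, 1, 0, 0, 0); (0, 3, 0, 0, 0))


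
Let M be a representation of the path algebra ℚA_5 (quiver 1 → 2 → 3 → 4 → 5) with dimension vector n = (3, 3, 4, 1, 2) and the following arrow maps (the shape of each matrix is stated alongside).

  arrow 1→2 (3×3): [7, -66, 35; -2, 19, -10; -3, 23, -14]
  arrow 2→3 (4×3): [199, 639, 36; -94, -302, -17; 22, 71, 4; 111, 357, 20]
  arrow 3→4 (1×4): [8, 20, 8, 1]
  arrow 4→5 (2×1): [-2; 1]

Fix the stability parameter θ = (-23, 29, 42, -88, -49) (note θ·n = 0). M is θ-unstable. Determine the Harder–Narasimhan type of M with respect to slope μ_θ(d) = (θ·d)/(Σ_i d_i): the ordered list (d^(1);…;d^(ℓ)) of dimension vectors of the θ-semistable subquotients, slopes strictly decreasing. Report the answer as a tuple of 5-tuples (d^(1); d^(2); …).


Via rank(M_{q-1}∘⋯∘M_p): M ≅ I[1,3]^2, I[1,5], I[3,3], I[5,5].
μ_θ-semistable layers: μ^(1)=42; μ^(2)=29; μ^(3)=-33/2; μ^(4)=-23; μ^(5)=-49

((0, 0, 3, 0, 0); (0, 2, 0, 0, 0); (0, 1, 1, 1, 1); (3, 0, 0, 0, 0); (0, 0, 0, 0, 1))


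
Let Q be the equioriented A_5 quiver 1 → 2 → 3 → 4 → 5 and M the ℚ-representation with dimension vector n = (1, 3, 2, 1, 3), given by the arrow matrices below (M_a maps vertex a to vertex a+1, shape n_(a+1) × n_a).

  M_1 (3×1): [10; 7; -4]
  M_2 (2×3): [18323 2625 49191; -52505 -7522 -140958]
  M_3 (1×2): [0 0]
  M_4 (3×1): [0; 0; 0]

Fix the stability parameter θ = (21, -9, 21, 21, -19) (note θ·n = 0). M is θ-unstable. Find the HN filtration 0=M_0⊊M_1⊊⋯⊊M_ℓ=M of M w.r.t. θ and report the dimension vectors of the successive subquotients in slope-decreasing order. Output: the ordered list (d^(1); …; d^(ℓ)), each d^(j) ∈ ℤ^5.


Interval decomposition of M: I[1,3], I[2,2], I[2,3], I[4,4], I[5,5]^3.
HN type (ℓ=4): μ^(1)=21; μ^(2)=6; μ^(3)=-9; μ^(4)=-19

((0, 0, 2, 1, 0); (1, 1, 0, 0, 0); (0, 2, 0, 0, 0); (0, 0, 0, 0, 3))


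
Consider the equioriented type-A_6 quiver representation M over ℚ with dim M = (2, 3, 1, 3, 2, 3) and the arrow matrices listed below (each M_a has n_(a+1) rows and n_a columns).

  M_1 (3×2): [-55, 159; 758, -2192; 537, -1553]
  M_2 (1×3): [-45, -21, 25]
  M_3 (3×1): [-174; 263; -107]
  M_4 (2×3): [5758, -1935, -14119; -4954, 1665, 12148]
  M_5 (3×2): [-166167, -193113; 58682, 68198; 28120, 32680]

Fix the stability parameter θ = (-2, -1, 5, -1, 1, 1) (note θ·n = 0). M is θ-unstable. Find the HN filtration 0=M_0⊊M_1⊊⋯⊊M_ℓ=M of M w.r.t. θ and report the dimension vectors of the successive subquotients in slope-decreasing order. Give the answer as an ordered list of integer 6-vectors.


Interval decomposition of M: I[1,2], I[1,6], I[2,2], I[4,4], I[4,5], I[6,6]^2.
HN type (ℓ=4): μ^(1)=3/2; μ^(2)=1; μ^(3)=-1; μ^(4)=-2

((0, 0, 1, 1, 1, 1); (0, 0, 0, 0, 1, 2); (0, 3, 0, 2, 0, 0); (2, 0, 0, 0, 0, 0))


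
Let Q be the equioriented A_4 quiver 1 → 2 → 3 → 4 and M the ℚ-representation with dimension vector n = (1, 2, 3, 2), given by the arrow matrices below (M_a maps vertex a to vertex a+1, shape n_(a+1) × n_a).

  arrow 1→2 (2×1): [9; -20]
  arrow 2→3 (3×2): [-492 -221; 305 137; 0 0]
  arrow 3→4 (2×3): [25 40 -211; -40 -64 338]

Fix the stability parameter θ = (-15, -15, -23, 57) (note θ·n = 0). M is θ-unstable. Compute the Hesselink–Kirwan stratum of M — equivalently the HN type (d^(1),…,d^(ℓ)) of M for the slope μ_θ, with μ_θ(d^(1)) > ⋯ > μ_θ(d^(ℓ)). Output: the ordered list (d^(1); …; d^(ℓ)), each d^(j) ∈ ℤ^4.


Interval decomposition of M: I[1,3], I[2,4], I[3,4].
HN type (ℓ=4): μ^(1)=57; μ^(2)=-53/3; μ^(3)=-19; μ^(4)=-23

((0, 0, 0, 2); (1, 1, 1, 0); (0, 1, 1, 0); (0, 0, 1, 0))


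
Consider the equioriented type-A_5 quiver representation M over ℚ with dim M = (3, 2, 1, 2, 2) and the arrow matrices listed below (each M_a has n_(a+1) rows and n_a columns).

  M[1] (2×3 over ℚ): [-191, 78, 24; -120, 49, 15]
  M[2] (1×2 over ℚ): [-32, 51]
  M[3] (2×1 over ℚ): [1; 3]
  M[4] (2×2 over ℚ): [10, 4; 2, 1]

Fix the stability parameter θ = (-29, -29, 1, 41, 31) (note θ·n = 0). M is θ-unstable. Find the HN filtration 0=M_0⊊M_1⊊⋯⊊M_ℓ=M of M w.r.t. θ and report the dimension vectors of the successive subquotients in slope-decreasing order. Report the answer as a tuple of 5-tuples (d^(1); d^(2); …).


Interval decomposition of M: I[1,1], I[1,2], I[1,5], I[4,5].
HN type (ℓ=3): μ^(1)=36; μ^(2)=1; μ^(3)=-29

((0, 0, 0, 2, 2); (0, 0, 1, 0, 0); (3, 2, 0, 0, 0))


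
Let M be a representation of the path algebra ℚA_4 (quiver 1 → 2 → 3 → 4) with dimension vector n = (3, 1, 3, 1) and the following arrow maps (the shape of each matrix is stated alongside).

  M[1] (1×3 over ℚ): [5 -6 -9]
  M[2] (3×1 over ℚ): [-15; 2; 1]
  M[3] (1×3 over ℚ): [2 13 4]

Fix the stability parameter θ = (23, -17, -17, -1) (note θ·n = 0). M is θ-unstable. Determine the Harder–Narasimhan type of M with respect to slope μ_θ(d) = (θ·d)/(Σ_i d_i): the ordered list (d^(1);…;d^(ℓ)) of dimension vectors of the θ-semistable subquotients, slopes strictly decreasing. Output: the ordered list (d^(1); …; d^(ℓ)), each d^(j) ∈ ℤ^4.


Via rank(M_{q-1}∘⋯∘M_p): M ≅ I[1,1]^2, I[1,3], I[3,3], I[3,4].
μ_θ-semistable layers: μ^(1)=23; μ^(2)=-1; μ^(3)=-11/3; μ^(4)=-17

((2, 0, 0, 0); (0, 0, 0, 1); (1, 1, 1, 0); (0, 0, 2, 0))


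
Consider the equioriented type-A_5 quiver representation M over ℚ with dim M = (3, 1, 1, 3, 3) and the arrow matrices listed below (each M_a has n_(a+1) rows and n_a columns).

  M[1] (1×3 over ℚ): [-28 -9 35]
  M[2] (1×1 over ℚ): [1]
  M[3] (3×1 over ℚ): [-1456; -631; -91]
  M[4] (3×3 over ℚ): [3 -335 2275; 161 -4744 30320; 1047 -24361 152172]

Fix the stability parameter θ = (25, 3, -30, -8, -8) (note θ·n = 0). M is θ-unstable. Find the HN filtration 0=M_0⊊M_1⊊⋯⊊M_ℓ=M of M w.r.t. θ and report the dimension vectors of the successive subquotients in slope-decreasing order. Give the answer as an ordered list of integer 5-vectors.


Via rank(M_{q-1}∘⋯∘M_p): M ≅ I[1,1]^2, I[1,5], I[4,5]^2.
μ_θ-semistable layers: μ^(1)=25; μ^(2)=-18/5; μ^(3)=-8

((2, 0, 0, 0, 0); (1, 1, 1, 1, 1); (0, 0, 0, 2, 2))


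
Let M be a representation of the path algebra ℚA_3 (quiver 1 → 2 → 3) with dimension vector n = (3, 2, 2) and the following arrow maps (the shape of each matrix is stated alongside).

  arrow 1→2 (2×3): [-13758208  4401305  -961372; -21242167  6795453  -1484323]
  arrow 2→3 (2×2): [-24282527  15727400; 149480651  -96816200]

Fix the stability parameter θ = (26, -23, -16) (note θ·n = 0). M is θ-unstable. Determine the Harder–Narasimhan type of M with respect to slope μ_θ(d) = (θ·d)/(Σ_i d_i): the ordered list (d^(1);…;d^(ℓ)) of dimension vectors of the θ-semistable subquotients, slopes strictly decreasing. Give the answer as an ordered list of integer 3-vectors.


Interval decomposition of M: I[1,1], I[1,2], I[1,3], I[3,3].
HN type (ℓ=4): μ^(1)=26; μ^(2)=3/2; μ^(3)=-13/3; μ^(4)=-16

((1, 0, 0); (1, 1, 0); (1, 1, 1); (0, 0, 1))


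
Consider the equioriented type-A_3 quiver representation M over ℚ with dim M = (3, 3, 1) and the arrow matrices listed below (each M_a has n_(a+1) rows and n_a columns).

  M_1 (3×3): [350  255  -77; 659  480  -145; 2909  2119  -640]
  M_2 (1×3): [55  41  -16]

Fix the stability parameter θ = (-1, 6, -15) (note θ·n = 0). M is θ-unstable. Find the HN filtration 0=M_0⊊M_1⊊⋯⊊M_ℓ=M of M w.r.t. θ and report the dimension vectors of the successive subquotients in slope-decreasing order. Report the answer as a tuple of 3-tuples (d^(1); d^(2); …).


Via rank(M_{q-1}∘⋯∘M_p): M ≅ I[1,2]^2, I[1,3].
μ_θ-semistable layers: μ^(1)=6; μ^(2)=-1; μ^(3)=-10/3

((0, 2, 0); (2, 0, 0); (1, 1, 1))


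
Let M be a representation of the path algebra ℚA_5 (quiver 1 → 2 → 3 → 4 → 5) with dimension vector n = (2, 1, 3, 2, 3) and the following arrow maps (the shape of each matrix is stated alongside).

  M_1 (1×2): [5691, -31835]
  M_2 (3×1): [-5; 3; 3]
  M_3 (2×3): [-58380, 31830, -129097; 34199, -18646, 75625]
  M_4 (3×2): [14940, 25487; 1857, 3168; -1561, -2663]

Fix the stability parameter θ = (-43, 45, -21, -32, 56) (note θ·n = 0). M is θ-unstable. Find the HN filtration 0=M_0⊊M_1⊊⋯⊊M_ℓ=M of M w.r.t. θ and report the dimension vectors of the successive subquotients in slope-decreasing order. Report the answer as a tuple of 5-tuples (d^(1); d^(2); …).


Barcode: M ≅ I[1,1], I[1,5], I[3,3], I[3,5], I[5,5]. HN layers by μ_θ (5 steps, strictly decreasing):
  μ^(1)=56; μ^(2)=-8/3; μ^(3)=-21; μ^(4)=-53/2; μ^(5)=-43

((0, 0, 0, 0, 3); (0, 1, 1, 1, 0); (0, 0, 1, 0, 0); (0, 0, 1, 1, 0); (2, 0, 0, 0, 0))


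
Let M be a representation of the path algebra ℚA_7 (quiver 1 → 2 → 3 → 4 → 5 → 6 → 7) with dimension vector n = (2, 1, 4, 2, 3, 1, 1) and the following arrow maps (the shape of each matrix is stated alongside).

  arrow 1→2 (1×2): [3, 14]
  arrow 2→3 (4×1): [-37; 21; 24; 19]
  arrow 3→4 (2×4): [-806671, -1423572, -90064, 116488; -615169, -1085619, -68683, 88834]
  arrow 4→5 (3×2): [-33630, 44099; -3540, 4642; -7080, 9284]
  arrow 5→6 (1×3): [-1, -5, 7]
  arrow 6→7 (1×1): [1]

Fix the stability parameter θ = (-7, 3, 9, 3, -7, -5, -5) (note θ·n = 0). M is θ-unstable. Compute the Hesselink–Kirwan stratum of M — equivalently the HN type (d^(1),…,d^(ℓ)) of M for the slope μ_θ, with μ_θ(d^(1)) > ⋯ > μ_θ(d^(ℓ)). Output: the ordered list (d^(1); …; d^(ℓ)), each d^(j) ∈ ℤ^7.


Barcode: M ≅ I[1,1], I[1,7], I[3,3]^2, I[3,4], I[5,5]^2. HN layers by μ_θ (4 steps, strictly decreasing):
  μ^(1)=9; μ^(2)=6; μ^(3)=-1/3; μ^(4)=-7

((0, 0, 2, 0, 0, 0, 0); (0, 0, 1, 1, 0, 0, 0); (0, 1, 1, 1, 1, 1, 1); (2, 0, 0, 0, 2, 0, 0))


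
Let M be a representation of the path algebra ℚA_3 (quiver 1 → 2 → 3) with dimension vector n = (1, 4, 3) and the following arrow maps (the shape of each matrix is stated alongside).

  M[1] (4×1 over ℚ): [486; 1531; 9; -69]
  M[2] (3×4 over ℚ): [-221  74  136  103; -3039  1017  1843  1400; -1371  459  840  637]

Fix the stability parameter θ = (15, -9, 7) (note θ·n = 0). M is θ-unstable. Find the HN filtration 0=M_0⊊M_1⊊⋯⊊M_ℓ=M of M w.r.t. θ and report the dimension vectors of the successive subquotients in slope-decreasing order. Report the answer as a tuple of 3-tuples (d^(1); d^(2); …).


Interval decomposition of M: I[1,3], I[2,2], I[2,3]^2.
HN type (ℓ=3): μ^(1)=7; μ^(2)=3; μ^(3)=-9

((0, 0, 3); (1, 1, 0); (0, 3, 0))


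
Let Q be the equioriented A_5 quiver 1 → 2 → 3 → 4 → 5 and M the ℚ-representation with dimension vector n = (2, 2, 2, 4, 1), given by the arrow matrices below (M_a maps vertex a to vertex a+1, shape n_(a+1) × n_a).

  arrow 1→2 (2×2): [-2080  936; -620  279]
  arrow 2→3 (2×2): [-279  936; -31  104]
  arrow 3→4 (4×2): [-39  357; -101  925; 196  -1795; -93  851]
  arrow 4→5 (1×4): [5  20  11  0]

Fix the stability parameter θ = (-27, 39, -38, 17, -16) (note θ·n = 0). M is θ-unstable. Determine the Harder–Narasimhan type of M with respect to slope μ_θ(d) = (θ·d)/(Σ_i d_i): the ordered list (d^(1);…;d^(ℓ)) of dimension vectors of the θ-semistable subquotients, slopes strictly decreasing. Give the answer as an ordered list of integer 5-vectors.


Barcode: M ≅ I[1,1], I[1,2], I[2,5], I[3,4], I[4,4]^2. HN layers by μ_θ (5 steps, strictly decreasing):
  μ^(1)=39; μ^(2)=17; μ^(3)=1/2; μ^(4)=-27; μ^(5)=-38

((0, 1, 0, 0, 0); (0, 0, 0, 3, 0); (0, 1, 1, 1, 1); (2, 0, 0, 0, 0); (0, 0, 1, 0, 0))


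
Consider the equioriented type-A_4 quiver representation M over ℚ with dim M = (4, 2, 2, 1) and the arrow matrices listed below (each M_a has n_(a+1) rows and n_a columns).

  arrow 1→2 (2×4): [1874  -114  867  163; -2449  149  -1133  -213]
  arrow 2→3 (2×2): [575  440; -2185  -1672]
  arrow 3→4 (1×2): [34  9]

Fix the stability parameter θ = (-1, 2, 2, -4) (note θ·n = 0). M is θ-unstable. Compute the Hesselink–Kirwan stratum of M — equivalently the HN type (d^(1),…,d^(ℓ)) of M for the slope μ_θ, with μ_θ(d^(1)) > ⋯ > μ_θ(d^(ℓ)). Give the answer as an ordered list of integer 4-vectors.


Interval decomposition of M: I[1,1]^2, I[1,2], I[1,4], I[3,3].
HN type (ℓ=3): μ^(1)=2; μ^(2)=0; μ^(3)=-1

((0, 1, 1, 0); (0, 1, 1, 1); (4, 0, 0, 0))


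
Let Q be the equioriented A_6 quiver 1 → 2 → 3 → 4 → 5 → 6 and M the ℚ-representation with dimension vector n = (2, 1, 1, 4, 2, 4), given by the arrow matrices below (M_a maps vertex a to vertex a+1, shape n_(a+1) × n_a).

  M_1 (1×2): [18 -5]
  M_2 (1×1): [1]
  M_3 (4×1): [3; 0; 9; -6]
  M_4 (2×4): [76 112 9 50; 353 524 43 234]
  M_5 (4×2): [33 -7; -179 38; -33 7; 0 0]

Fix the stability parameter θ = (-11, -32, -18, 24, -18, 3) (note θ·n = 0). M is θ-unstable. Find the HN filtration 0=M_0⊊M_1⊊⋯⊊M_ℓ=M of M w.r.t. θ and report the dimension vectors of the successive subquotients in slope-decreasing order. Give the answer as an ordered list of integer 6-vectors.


Barcode: M ≅ I[1,1], I[1,6], I[4,4]^2, I[4,6], I[6,6]^2. HN layers by μ_θ (5 steps, strictly decreasing):
  μ^(1)=24; μ^(2)=3; μ^(3)=-11; μ^(4)=-18; μ^(5)=-43/2

((0, 0, 0, 2, 0, 0); (0, 0, 0, 2, 2, 4); (1, 0, 0, 0, 0, 0); (0, 0, 1, 0, 0, 0); (1, 1, 0, 0, 0, 0))


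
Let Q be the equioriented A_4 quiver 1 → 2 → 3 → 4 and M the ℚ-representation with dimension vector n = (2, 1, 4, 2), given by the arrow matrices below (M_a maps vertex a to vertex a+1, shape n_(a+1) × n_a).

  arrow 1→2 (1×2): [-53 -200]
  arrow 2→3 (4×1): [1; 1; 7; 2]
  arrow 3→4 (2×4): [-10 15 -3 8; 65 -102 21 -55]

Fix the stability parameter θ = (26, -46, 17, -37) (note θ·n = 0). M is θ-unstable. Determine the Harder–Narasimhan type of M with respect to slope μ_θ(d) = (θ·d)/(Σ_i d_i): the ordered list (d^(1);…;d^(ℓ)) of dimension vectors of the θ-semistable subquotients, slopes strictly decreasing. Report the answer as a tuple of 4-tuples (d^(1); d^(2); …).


Via rank(M_{q-1}∘⋯∘M_p): M ≅ I[1,1], I[1,3], I[3,3], I[3,4]^2.
μ_θ-semistable layers: μ^(1)=26; μ^(2)=17; μ^(3)=-10

((1, 0, 0, 0); (0, 0, 2, 0); (1, 1, 2, 2))


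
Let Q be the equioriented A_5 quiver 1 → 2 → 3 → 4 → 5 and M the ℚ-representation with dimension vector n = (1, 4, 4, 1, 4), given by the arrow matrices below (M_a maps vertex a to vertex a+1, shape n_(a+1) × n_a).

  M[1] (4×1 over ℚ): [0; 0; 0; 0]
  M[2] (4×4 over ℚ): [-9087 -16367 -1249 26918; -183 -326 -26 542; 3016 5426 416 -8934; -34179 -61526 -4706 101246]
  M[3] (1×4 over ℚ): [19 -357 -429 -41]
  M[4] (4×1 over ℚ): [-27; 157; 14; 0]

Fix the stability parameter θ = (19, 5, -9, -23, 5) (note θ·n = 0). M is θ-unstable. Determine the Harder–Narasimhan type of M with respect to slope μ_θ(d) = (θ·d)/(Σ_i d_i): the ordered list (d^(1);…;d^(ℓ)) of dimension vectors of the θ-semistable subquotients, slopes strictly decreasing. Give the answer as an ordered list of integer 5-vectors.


Interval decomposition of M: I[1,1], I[2,2], I[2,3]^2, I[2,5], I[3,3], I[5,5]^3.
HN type (ℓ=4): μ^(1)=19; μ^(2)=5; μ^(3)=-2; μ^(4)=-9

((1, 0, 0, 0, 0); (0, 1, 0, 0, 4); (0, 2, 2, 0, 0); (0, 1, 2, 1, 0))


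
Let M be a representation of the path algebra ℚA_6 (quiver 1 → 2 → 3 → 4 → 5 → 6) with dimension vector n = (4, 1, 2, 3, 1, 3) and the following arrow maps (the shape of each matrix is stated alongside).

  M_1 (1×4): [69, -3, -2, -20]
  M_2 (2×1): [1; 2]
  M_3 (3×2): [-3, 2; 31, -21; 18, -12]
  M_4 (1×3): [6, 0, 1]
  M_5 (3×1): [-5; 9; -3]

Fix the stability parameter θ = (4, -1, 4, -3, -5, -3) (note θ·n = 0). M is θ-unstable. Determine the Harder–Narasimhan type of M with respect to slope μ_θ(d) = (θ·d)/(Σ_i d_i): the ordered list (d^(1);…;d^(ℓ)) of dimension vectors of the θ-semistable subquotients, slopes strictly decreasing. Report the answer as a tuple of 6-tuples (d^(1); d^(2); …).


Interval decomposition of M: I[1,1]^3, I[1,4], I[3,4], I[4,6], I[6,6]^2.
HN type (ℓ=5): μ^(1)=4; μ^(2)=1; μ^(3)=1/2; μ^(4)=-3; μ^(5)=-4

((3, 0, 0, 0, 0, 0); (1, 1, 1, 1, 0, 0); (0, 0, 1, 1, 0, 0); (0, 0, 0, 0, 0, 3); (0, 0, 0, 1, 1, 0))


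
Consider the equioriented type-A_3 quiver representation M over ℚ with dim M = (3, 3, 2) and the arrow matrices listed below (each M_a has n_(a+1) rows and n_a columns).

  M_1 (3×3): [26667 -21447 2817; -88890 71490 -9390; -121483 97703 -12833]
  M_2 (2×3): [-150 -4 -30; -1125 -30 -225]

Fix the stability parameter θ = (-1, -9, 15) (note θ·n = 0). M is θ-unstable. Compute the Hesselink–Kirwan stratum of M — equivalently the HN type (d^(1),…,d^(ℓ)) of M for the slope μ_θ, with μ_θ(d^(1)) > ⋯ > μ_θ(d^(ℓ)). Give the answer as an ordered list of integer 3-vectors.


Interval decomposition of M: I[1,1]^2, I[1,2], I[2,2], I[2,3], I[3,3].
HN type (ℓ=4): μ^(1)=15; μ^(2)=-1; μ^(3)=-5; μ^(4)=-9

((0, 0, 2); (2, 0, 0); (1, 1, 0); (0, 2, 0))


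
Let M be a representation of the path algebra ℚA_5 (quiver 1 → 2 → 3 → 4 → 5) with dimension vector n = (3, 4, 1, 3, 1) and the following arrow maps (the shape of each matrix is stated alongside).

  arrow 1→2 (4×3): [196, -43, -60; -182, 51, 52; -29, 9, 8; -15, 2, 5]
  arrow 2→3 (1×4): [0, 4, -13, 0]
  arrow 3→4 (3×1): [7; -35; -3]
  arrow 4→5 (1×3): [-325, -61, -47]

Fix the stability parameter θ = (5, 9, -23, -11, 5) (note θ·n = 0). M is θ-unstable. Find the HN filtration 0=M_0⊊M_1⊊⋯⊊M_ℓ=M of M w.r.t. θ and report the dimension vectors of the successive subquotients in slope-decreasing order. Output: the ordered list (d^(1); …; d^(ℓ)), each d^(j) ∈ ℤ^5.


Barcode: M ≅ I[1,2]^2, I[1,5], I[2,2], I[4,4]^2. HN layers by μ_θ (4 steps, strictly decreasing):
  μ^(1)=9; μ^(2)=5; μ^(3)=-5; μ^(4)=-11

((0, 3, 0, 0, 0); (2, 0, 0, 0, 1); (1, 1, 1, 1, 0); (0, 0, 0, 2, 0))


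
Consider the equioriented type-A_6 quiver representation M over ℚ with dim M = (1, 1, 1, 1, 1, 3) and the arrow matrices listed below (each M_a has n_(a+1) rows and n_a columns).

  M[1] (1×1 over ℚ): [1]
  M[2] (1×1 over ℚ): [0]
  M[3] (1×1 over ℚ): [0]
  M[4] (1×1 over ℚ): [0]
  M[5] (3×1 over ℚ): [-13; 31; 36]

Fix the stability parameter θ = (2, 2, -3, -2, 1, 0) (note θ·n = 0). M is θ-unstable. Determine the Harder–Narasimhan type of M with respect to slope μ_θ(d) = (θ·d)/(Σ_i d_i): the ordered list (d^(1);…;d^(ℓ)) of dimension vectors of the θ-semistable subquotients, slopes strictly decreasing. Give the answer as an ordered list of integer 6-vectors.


Interval decomposition of M: I[1,2], I[3,3], I[4,4], I[5,6], I[6,6]^2.
HN type (ℓ=5): μ^(1)=2; μ^(2)=1/2; μ^(3)=0; μ^(4)=-2; μ^(5)=-3

((1, 1, 0, 0, 0, 0); (0, 0, 0, 0, 1, 1); (0, 0, 0, 0, 0, 2); (0, 0, 0, 1, 0, 0); (0, 0, 1, 0, 0, 0))


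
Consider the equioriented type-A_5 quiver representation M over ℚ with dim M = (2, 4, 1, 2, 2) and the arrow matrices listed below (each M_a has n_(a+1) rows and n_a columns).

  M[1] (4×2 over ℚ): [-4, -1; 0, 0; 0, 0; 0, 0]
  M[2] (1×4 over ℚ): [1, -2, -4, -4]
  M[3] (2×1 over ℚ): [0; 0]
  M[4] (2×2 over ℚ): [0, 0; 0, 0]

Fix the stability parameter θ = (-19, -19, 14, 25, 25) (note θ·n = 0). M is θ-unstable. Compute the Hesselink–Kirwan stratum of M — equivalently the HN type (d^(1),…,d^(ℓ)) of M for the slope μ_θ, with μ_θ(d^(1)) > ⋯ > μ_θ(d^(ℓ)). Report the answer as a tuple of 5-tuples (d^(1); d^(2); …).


Barcode: M ≅ I[1,1], I[1,3], I[2,2]^3, I[4,4]^2, I[5,5]^2. HN layers by μ_θ (3 steps, strictly decreasing):
  μ^(1)=25; μ^(2)=14; μ^(3)=-19

((0, 0, 0, 2, 2); (0, 0, 1, 0, 0); (2, 4, 0, 0, 0))
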